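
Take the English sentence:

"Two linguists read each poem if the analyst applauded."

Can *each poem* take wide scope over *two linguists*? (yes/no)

Yes

Neither queried DP is inside the adjunct, so the adjunct-island constraint does not apply.
Since no island is crossed, the inverse ordering is licensed alongside surface scope.
The sentence is scopally ambiguous between *two linguists* > *each poem* and *each poem* > *two linguists*.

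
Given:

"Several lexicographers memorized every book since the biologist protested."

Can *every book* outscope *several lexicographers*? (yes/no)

Yes

*every book* is a matrix argument; the adjunct is an island but the target quantifier is outside it.
QR within a single clause is free, so the lower quantifier may take scope over the higher one.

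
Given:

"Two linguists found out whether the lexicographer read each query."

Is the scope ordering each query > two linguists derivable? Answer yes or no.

No

*each query* is embedded in the embedded question *whether the lexicographer read each query*.
QR across an interrogative CP boundary is ruled out as a wh-island violation.
So *each query* cannot raise to a position above *two linguists*.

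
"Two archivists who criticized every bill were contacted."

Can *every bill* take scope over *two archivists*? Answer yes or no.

No

*every bill* sits inside the relative clause *who criticized every bill*.
The relative clause forms an island for QR, so the quantifier is confined to the head noun's restrictor.
Hence only narrow scope for *every bill* (under *two archivists*) survives.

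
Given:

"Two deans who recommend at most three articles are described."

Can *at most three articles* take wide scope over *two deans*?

*at most three articles* sits inside the relative clause *who recommend at most three articles*.
Relative clauses block scope extraction: QR cannot target a position outside the modified NP.
So the wide-scope reading for *at most three articles* is blocked.

No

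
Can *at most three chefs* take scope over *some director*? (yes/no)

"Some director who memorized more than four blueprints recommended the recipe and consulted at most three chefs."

*at most three chefs* occurs within one conjunct of the coordinate structure (*consulted at most three chefs*).
Coordinate structures are islands for non-across-the-board movement, QR included.
So *at most three chefs* cannot raise high enough to outscope *some director*; only the surface ordering *some director* > *at most three chefs* is available.

No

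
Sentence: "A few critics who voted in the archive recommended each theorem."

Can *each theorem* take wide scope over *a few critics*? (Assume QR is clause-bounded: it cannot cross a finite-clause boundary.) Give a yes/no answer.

Yes

*each theorem* is a matrix argument; only *a few critics* is modified by the relative clause *who voted in the archive*, so the RC island is irrelevant to the target quantifier.
Since no island is crossed, the inverse ordering is licensed alongside surface scope.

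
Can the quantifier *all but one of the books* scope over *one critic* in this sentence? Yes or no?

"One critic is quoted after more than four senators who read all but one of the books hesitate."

No

*all but one of the books* is embedded in the relative clause *who read all but one of the books*, which is itself inside the adjunct *after more than four senators who read all but one of the books hesitate*.
The quantifier would have to escape first the RC and then the adjunct — two independent island violations.
So *all but one of the books* cannot raise to a position above *one critic*.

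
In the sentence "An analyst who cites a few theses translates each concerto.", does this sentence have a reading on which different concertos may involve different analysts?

Yes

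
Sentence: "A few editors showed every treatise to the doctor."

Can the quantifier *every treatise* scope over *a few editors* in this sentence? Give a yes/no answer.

Yes

Both DPs are arguments of the same predicate; there is no clause or island boundary between them.
No island intervenes, so both surface and inverse scope are derivable.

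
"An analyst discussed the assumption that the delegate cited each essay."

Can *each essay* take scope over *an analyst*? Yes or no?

Structurally, *each essay* is inside the complex NP *the assumption that the delegate cited each essay*.
A that-clause complement to a noun is an island; QR cannot cross the NP boundary.
So *each essay* cannot raise to a position above *an analyst*.

No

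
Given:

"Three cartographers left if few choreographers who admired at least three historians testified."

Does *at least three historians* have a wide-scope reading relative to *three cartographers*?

No

Structurally, *at least three historians* is inside the relative clause *who admired at least three historians*, which is itself inside the adjunct *if few choreographers who admired at least three historians testified*.
Two island boundaries intervene — the relative clause and the adjunct. Either alone would block QR.
So *at least three historians* cannot raise high enough to outscope *three cartographers*; only the surface ordering *three cartographers* > *at least three historians* is available.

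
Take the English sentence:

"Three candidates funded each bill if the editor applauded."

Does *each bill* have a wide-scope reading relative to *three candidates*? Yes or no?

*each bill* is a matrix argument; the adjunct is an island but the target quantifier is outside it.
Since no island is crossed, the inverse ordering is licensed alongside surface scope.

Yes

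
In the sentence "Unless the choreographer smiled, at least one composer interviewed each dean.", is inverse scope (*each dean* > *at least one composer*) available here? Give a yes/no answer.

Yes

*each dean* is a matrix argument; the adjunct is an island but the target quantifier is outside it.
Ordinary QR to a clause-peripheral position gives the wide-scope LF for the lower DP.
The sentence is scopally ambiguous between *at least one composer* > *each dean* and *each dean* > *at least one composer*.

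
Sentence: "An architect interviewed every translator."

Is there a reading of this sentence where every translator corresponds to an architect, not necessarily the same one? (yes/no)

This is the *every translator* > *an architect* reading.
*an architect* and *every translator* are co-arguments of the matrix verb, with nothing but a clause-internal boundary between them.
No island intervenes, so both surface and inverse scope are derivable.

Yes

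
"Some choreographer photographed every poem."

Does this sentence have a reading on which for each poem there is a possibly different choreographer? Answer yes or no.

That reading corresponds to *every poem* > *some choreographer*.
Both DPs are arguments of the same predicate; there is no clause or island boundary between them.
Clause-internal QR can adjoin the lower DP above the subject, yielding the inverse reading.

Yes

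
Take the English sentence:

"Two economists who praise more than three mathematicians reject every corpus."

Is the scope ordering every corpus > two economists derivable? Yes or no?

Although the sentence contains a relative clause (*who praise more than three mathematicians*), *every corpus* is outside it, in the matrix VP.
Clause-internal QR can adjoin the lower DP above the subject, yielding the inverse reading.

Yes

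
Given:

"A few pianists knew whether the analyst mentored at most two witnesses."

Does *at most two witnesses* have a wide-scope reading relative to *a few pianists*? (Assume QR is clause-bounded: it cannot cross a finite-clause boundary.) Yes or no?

The target quantifier *at most two witnesses* is part of the embedded question *whether the analyst mentored at most two witnesses*.
The wh-island constraint blocks QR out of an embedded interrogative.
So *at most two witnesses* cannot raise high enough to outscope *a few pianists*; only the surface ordering *a few pianists* > *at most two witnesses* is available.

No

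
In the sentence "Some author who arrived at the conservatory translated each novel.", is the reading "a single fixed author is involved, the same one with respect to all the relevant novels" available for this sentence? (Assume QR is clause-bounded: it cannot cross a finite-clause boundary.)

Yes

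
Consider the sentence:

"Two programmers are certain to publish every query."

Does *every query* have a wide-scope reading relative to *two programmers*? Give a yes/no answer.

*every query* is inside a raising infinitive, which is transparent to QR (no CP barrier), so it behaves as a matrix argument.
Nothing blocks QR of the lower DP to a position above the higher one, so inverse scope is available.

Yes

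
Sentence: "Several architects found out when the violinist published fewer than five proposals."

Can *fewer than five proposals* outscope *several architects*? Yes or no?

No

*fewer than five proposals* sits inside the embedded question *when the violinist published fewer than five proposals*.
An indirect question is a wh-island; the filled [Spec,CP] blocks QR across the CP edge.
So *fewer than five proposals* cannot raise high enough to outscope *several architects*; only the surface ordering *several architects* > *fewer than five proposals* is available.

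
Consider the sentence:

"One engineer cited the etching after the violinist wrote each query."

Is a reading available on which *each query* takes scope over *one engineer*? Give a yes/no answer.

The target quantifier *each query* is part of the adjunct clause *after the violinist wrote each query*.
The adjunct-island constraint bars QR out of an adverbial clause.
There is no licit LF on which *each query* c-commands *one engineer*.

No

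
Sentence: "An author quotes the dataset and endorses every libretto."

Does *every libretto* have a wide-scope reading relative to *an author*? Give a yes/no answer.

The target quantifier *every libretto* is part of one conjunct of the coordinate structure (*endorses every libretto*).
Coordinate structures are islands for non-across-the-board movement, QR included.
So *every libretto* cannot raise to a position above *an author*.

No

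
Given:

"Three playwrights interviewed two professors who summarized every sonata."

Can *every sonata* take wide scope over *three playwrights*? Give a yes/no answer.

The target quantifier *every sonata* is part of the relative clause *who summarized every sonata* modifying *two professors*.
Relative clauses block scope extraction: QR cannot target a position outside the modified NP.
Hence only narrow scope for *every sonata* (under *three playwrights*) survives.

No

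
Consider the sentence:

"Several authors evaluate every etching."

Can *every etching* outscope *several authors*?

Yes

*several authors* and *every etching* are co-arguments of the matrix verb, with nothing but a clause-internal boundary between them.
Since no island is crossed, the inverse ordering is licensed alongside surface scope.
So *every etching* > *several authors* is among the available readings.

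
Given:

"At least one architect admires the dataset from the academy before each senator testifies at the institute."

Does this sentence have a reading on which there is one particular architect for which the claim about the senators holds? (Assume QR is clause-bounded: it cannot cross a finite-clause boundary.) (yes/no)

Yes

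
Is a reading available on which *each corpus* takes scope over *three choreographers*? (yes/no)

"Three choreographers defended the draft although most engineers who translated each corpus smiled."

No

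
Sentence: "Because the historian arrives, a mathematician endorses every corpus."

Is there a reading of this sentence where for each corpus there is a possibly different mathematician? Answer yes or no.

The paraphrase describes the scope ordering *every corpus* > *a mathematician*.
The adjunct clause does not contain *every corpus*, which is the matrix object.
Nothing blocks QR of the lower DP to a position above the higher one, so inverse scope is available.

Yes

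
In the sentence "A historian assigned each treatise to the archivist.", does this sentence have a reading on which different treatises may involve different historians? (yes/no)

Yes

That reading corresponds to *each treatise* > *a historian*.
Both DPs are arguments of the same predicate; there is no clause or island boundary between them.
With no island boundary between them, the object can take inverse scope over the subject via ordinary QR within the clause.
So *each treatise* > *a historian* is among the available readings.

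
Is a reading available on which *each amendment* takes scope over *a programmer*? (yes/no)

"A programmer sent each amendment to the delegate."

Yes

*each amendment* and *a programmer* are in the same minimal clause.
Clause-internal QR can adjoin the lower DP above the subject, yielding the inverse reading.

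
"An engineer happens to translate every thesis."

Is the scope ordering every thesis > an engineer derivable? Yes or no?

Yes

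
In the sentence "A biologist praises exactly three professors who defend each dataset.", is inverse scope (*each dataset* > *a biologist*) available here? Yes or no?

No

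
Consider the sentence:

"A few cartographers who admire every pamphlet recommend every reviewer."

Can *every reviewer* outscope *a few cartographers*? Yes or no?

The relative clause *who admire every pamphlet* modifies *a few cartographers*, but *every reviewer* is not inside that relative clause — it is an argument of the matrix verb.
Since no island is crossed, the inverse ordering is licensed alongside surface scope.

Yes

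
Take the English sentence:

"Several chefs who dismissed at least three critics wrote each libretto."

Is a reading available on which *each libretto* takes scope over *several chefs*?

The RC *who dismissed at least three critics* is an island, but *each libretto* is not inside it — it is the matrix object, a clausemate of *several chefs*.
No island intervenes, so both surface and inverse scope are derivable.

Yes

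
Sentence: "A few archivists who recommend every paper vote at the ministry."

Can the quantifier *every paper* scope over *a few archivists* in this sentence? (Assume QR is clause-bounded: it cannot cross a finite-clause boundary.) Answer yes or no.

Structurally, *every paper* is inside the relative clause *who recommend every paper*.
The relative clause forms an island for QR, so the quantifier is confined to the head noun's restrictor.
So the wide-scope reading for *every paper* is blocked.

No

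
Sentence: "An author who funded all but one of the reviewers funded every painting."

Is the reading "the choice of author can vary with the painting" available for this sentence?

Yes

The described interpretation is the *every painting* > *an author* scoping.
*every painting* is a matrix argument; only *an author* is modified by the relative clause *who funded all but one of the reviewers*, so the RC island is irrelevant to the target quantifier.
Ordinary QR to a clause-peripheral position gives the wide-scope LF for the lower DP.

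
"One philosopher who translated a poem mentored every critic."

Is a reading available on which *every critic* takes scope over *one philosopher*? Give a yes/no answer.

*every critic* sits in the matrix clause, not in the relative clause on *one philosopher*.
QR within a single clause is free, so the lower quantifier may take scope over the higher one.
The sentence is scopally ambiguous between *one philosopher* > *every critic* and *every critic* > *one philosopher*.

Yes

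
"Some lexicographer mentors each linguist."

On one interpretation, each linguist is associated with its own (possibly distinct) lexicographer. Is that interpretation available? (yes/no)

That reading corresponds to *each linguist* > *some lexicographer*.
*each linguist* and *some lexicographer* are in the same minimal clause.
Ordinary QR to a clause-peripheral position gives the wide-scope LF for the lower DP.

Yes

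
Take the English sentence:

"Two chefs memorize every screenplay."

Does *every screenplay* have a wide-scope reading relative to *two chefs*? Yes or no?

*every screenplay* and *two chefs* are in the same minimal clause.
Ordinary QR to a clause-peripheral position gives the wide-scope LF for the lower DP.
So *every screenplay* > *two chefs* is among the available readings.

Yes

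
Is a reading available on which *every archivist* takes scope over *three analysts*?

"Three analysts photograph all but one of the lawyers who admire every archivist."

*every archivist* sits inside the relative clause *who admire every archivist* modifying *all but one of the lawyers*.
The relative clause forms an island for QR, so the quantifier is confined to the head noun's restrictor.
So *every archivist* cannot raise high enough to outscope *three analysts*; only the surface ordering *three analysts* > *every archivist* is available.

No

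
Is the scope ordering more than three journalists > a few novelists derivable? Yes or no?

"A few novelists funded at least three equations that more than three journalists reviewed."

No

*more than three journalists* occurs within the relative clause *that more than three journalists reviewed* modifying *at least three equations*.
The relative clause forms an island for QR, so the quantifier is confined to the head noun's restrictor.
There is no licit LF on which *more than three journalists* c-commands *a few novelists*.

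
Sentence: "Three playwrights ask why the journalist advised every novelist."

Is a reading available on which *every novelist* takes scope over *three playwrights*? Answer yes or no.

No

*every novelist* is embedded in the embedded question *why the journalist advised every novelist*.
An indirect question is a wh-island; the filled [Spec,CP] blocks QR across the CP edge.
So *every novelist* cannot raise high enough to outscope *three playwrights*; only the surface ordering *three playwrights* > *every novelist* is available.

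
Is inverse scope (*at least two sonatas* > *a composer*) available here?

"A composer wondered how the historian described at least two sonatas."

No

*at least two sonatas* sits inside the embedded question *how the historian described at least two sonatas*.
Embedded wh-clauses are opaque for QR, so the quantifier stays inside the question.
So *at least two sonatas* cannot raise to a position above *a composer*.
(Only the surface reading survives: one fixed composer with respect to all the relevant sonatas.)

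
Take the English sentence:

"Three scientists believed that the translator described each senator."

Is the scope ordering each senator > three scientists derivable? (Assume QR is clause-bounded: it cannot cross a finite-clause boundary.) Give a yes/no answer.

The DP *each senator* is contained in the finite complement clause *that the translator described each senator*.
Finite CP is the ceiling for QR here, by assumption.
The inverse ordering *each senator* > *three scientists* is therefore underivable.

No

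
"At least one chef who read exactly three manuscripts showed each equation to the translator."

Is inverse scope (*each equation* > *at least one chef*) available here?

*each equation* is a matrix argument; only *at least one chef* is modified by the relative clause *who read exactly three manuscripts*, so the RC island is irrelevant to the target quantifier.
With no island boundary between them, the object can take inverse scope over the subject via ordinary QR within the clause.

Yes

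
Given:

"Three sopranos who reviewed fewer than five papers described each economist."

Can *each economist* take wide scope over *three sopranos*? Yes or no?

Yes

The relative clause *who reviewed fewer than five papers* modifies *three sopranos*, but *each economist* is not inside that relative clause — it is an argument of the matrix verb.
QR within a single clause is free, so the lower quantifier may take scope over the higher one.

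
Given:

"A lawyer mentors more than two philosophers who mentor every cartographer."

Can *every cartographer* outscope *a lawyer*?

No

*every cartographer* occurs within the relative clause *who mentor every cartographer* modifying *more than two philosophers*.
A relative clause is a scope island — quantifier raising cannot cross its boundary.
*every cartographer* > *a lawyer* would require crossing that boundary, which is illicit.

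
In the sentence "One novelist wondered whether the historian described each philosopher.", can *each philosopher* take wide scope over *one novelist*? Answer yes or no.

Structurally, *each philosopher* is inside the embedded question *whether the historian described each philosopher*.
Embedded wh-clauses are opaque for QR, so the quantifier stays inside the question.
So the wide-scope reading for *each philosopher* is blocked.
(Only the surface reading survives: one fixed novelist with respect to all the relevant philosophers.)

No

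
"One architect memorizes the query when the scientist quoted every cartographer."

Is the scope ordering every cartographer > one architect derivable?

No

*every cartographer* occurs within the adjunct clause *when the scientist quoted every cartographer*.
Adjuncts are opaque for quantifier raising; a quantifier in an adjunct stays inside it.
So *every cartographer* cannot raise high enough to outscope *one architect*; only the surface ordering *one architect* > *every cartographer* is available.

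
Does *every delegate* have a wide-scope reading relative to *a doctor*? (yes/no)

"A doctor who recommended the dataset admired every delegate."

Yes

Although the sentence contains a relative clause (*who recommended the dataset*), *every delegate* is outside it, in the matrix VP.
Nothing blocks QR of the lower DP to a position above the higher one, so inverse scope is available.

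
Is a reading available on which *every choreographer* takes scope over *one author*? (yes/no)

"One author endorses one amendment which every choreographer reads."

The DP *every choreographer* is contained in the relative clause *which every choreographer reads* modifying *one amendment*.
Quantifiers inside a relative clause are trapped there; the RC boundary blocks QR.
So *every choreographer* cannot raise to a position above *one author*.

No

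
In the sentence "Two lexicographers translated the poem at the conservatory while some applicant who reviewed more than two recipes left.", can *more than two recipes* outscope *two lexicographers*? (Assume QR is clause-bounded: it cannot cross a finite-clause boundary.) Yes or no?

The target quantifier *more than two recipes* is part of the relative clause *who reviewed more than two recipes*, which is itself inside the adjunct *while some applicant who reviewed more than two recipes left*.
The quantifier would have to escape first the RC and then the adjunct — two independent island violations.
Hence only narrow scope for *more than two recipes* (under *two lexicographers*) survives.

No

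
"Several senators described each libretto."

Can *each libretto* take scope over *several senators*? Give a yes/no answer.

*each libretto* is the matrix object and *several senators* the matrix subject; the two are clausemates.
Ordinary QR to a clause-peripheral position gives the wide-scope LF for the lower DP.

Yes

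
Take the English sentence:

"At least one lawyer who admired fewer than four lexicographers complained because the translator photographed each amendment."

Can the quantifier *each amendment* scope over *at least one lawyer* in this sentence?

Structurally, *each amendment* is inside the adjunct clause *because the translator photographed each amendment*.
Since the clause is an adjunct (not a complement), the Adjunct Condition blocks QR across its edge.
The inverse ordering *each amendment* > *at least one lawyer* is therefore underivable.

No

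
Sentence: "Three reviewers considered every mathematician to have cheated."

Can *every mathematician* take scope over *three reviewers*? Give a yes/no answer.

*every mathematician* is an ECM subject; ECM complements are not islands, and the embedded quantifier may take matrix scope.
Ordinary QR to a clause-peripheral position gives the wide-scope LF for the lower DP.
Both orderings are possible: *three reviewers* > *every mathematician* and *every mathematician* > *three reviewers*.

Yes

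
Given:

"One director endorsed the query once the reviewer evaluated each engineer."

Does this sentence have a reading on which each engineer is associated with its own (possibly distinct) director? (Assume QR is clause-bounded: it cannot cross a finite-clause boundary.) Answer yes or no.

The paraphrase describes the scope ordering *each engineer* > *one director*.
*each engineer* is embedded in the adjunct clause *once the reviewer evaluated each engineer*.
Adjuncts are opaque for quantifier raising; a quantifier in an adjunct stays inside it.
So the wide-scope reading for *each engineer* is blocked.

No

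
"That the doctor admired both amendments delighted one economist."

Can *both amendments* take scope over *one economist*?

Structurally, *both amendments* is inside the sentential subject *that the doctor admired both amendments*.
Sentential subjects are islands: a quantifier inside the subject clause cannot raise over the matrix predicate.
The ordering *both amendments* > *one economist* is therefore underivable.

No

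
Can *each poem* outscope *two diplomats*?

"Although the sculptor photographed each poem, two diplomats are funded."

No

The target quantifier *each poem* is part of the adjunct clause *although the sculptor photographed each poem*.
Adjunct clauses are scope islands: a quantifier inside an adjunct cannot raise into the matrix clause.
The ordering *each poem* > *two diplomats* is therefore underivable.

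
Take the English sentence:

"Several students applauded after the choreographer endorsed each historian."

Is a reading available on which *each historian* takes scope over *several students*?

No

*each historian* occurs within the adjunct clause *after the choreographer endorsed each historian*.
Adverbial clauses are not L-marked, so they are barriers for QR — the quantifier cannot escape the adjunct.
Hence only narrow scope for *each historian* (under *several students*) survives.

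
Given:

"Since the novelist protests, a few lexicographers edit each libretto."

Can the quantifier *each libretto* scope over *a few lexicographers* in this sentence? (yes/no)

Yes

Although there is an adjunct clause, *each libretto* is in the main clause, not inside the adjunct.
QR within a single clause is free, so the lower quantifier may take scope over the higher one.
The sentence is scopally ambiguous between *a few lexicographers* > *each libretto* and *each libretto* > *a few lexicographers*.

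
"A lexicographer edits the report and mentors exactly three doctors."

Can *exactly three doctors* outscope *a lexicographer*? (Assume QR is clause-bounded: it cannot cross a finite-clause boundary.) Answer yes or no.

The target quantifier *exactly three doctors* is part of one conjunct of the coordinate structure (*mentors exactly three doctors*).
QR out of a conjunct would have to apply non-ATB, which the CSC forbids.
*exactly three doctors* > *a lexicographer* would require crossing that boundary, which is illicit.

No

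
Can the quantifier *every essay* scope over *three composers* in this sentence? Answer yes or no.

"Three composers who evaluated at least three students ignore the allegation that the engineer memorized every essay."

No

*every essay* sits inside the complex NP *the allegation that the engineer memorized every essay*.
Noun-complement clauses are scope islands (the Complex NP Constraint): a quantifier inside one cannot scope into the matrix.
So *every essay* cannot raise high enough to outscope *three composers*; only the surface ordering *three composers* > *every essay* is available.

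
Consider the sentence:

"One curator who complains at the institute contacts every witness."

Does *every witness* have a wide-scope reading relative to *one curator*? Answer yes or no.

The relative clause *who complains at the institute* modifies *one curator*, but *every witness* is not inside that relative clause — it is an argument of the matrix verb.
QR within a single clause is free, so the lower quantifier may take scope over the higher one.

Yes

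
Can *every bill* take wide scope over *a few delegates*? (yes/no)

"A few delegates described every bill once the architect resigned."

Although there is an adjunct clause, *every bill* is in the main clause, not inside the adjunct.
With no island boundary between them, the object can take inverse scope over the subject via ordinary QR within the clause.

Yes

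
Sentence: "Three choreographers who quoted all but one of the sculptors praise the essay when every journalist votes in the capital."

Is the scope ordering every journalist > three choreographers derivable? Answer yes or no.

*every journalist* sits inside the adjunct clause *when every journalist votes in the capital*.
Adjunct clauses are scope islands: a quantifier inside an adjunct cannot raise into the matrix clause.
*every journalist* > *three choreographers* would require crossing that boundary, which is illicit.

No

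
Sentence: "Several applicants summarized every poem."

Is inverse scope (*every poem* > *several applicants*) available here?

*every poem* and *several applicants* are in the same minimal clause.
Nothing blocks QR of the lower DP to a position above the higher one, so inverse scope is available.

Yes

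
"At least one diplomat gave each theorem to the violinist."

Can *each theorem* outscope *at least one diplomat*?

Yes

*at least one diplomat* and *each theorem* are co-arguments of the matrix verb, with nothing but a clause-internal boundary between them.
Since no island is crossed, the inverse ordering is licensed alongside surface scope.
The sentence is scopally ambiguous between *at least one diplomat* > *each theorem* and *each theorem* > *at least one diplomat*.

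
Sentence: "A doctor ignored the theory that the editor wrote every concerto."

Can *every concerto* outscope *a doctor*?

The DP *every concerto* is contained in the complex NP *the theory that the editor wrote every concerto*.
Since the clause is the complement of a nominal head, the CNPC blocks scope extraction.
The inverse ordering *every concerto* > *a doctor* is therefore underivable.
(Only the surface reading survives: one fixed doctor with respect to all the relevant concertos.)

No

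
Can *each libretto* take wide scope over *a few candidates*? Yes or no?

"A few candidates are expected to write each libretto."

*each libretto* is inside a raising infinitive, which is transparent to QR (no CP barrier), so it behaves as a matrix argument.
QR within a single clause is free, so the lower quantifier may take scope over the higher one.
The sentence is scopally ambiguous between *a few candidates* > *each libretto* and *each libretto* > *a few candidates*.

Yes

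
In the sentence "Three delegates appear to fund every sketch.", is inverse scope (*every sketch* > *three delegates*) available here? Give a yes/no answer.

Yes

*every sketch* is inside a raising infinitive, which is transparent to QR (no CP barrier), so it behaves as a matrix argument.
Clause-internal QR can adjoin the lower DP above the subject, yielding the inverse reading.
The sentence is scopally ambiguous between *three delegates* > *every sketch* and *every sketch* > *three delegates*.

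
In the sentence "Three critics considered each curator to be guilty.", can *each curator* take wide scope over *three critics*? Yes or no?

*each curator* is an ECM subject; ECM complements are not islands, and the embedded quantifier may take matrix scope.
QR within a single clause is free, so the lower quantifier may take scope over the higher one.
The sentence is scopally ambiguous between *three critics* > *each curator* and *each curator* > *three critics*.

Yes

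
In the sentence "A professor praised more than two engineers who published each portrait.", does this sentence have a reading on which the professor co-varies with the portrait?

This is the *each portrait* > *a professor* reading.
*each portrait* occurs within the relative clause *who published each portrait* modifying *more than two engineers*.
Relative clauses block scope extraction: QR cannot target a position outside the modified NP.
The inverse ordering *each portrait* > *a professor* is therefore underivable.

No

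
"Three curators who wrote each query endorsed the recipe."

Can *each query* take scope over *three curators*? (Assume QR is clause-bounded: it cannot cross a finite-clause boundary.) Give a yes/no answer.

*each query* sits inside the relative clause *who wrote each query*.
Quantifiers inside a relative clause are trapped there; the RC boundary blocks QR.
So the wide-scope reading for *each query* is blocked.

No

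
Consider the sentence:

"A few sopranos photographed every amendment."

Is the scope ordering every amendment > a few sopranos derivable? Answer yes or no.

*every amendment* is the matrix object and *a few sopranos* the matrix subject; the two are clausemates.
With no island boundary between them, the object can take inverse scope over the subject via ordinary QR within the clause.

Yes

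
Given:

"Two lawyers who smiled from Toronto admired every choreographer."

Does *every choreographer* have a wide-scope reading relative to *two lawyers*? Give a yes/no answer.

Yes

Although the sentence contains a relative clause (*who smiled from Toronto*), *every choreographer* is outside it, in the matrix VP.
Ordinary QR to a clause-peripheral position gives the wide-scope LF for the lower DP.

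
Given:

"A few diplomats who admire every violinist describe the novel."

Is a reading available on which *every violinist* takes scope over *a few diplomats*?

*every violinist* sits inside the relative clause *who admire every violinist*.
Quantifiers inside a relative clause are trapped there; the RC boundary blocks QR.
There is no licit LF on which *every violinist* c-commands *a few diplomats*.

No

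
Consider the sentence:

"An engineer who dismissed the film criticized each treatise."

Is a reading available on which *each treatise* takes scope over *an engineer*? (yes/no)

Yes

The RC *who dismissed the film* is an island, but *each treatise* is not inside it — it is the matrix object, a clausemate of *an engineer*.
Clause-internal QR can adjoin the lower DP above the subject, yielding the inverse reading.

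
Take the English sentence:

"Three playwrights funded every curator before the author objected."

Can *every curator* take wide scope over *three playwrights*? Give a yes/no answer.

Neither queried DP is inside the adjunct, so the adjunct-island constraint does not apply.
Nothing blocks QR of the lower DP to a position above the higher one, so inverse scope is available.

Yes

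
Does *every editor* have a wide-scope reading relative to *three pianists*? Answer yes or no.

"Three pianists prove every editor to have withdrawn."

Yes

The ECM infinitive is scope-transparent — *every editor* is free to raise above *three pianists*.
Nothing blocks QR of the lower DP to a position above the higher one, so inverse scope is available.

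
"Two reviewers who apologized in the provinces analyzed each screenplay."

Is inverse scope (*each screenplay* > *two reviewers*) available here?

Yes

*each screenplay* sits in the matrix clause, not in the relative clause on *two reviewers*.
With no island boundary between them, the object can take inverse scope over the subject via ordinary QR within the clause.
So *each screenplay* > *two reviewers* is among the available readings.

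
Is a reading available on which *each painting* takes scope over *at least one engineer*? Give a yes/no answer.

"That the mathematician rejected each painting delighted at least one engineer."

No

Structurally, *each painting* is inside the sentential subject *that the mathematician rejected each painting*.
The Sentential Subject Constraint rules out raising the quantifier out of the that-clause subject.
*each painting* is confined to the island and cannot take scope over *at least one engineer*.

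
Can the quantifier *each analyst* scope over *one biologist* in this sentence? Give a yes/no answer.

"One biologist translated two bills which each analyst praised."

No

*each analyst* occurs within the relative clause *which each analyst praised* modifying *two bills*.
Quantifiers inside a relative clause are trapped there; the RC boundary blocks QR.
Hence only narrow scope for *each analyst* (under *one biologist*) survives.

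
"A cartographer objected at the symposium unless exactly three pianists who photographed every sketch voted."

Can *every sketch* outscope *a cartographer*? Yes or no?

*every sketch* occurs within the relative clause *who photographed every sketch*, which is itself inside the adjunct *unless exactly three pianists who photographed every sketch voted*.
Both the relative clause and the enclosing adjunct are scope islands; QR cannot cross either.
So the wide-scope reading for *every sketch* is blocked.
(Only the surface reading survives: one fixed cartographer with respect to all the relevant sketches.)

No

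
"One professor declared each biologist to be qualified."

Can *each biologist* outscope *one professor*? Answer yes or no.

Yes

The ECM infinitive is scope-transparent — *each biologist* is free to raise above *one professor*.
No island intervenes, so both surface and inverse scope are derivable.
Both orderings are possible: *one professor* > *each biologist* and *each biologist* > *one professor*.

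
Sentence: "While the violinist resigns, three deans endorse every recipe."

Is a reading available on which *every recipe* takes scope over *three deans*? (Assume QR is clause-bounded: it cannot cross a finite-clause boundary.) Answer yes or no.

Yes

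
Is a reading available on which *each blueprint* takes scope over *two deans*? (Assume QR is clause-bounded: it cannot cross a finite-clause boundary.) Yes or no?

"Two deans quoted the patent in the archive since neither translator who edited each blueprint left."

*each blueprint* sits inside the relative clause *who edited each blueprint*, which is itself inside the adjunct *since neither translator who edited each blueprint left*.
Two island boundaries intervene — the relative clause and the adjunct. Either alone would block QR.
The inverse ordering *each blueprint* > *two deans* is therefore underivable.

No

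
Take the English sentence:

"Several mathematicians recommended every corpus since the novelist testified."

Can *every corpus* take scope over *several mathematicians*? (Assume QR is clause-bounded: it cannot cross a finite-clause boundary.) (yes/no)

Neither queried DP is inside the adjunct, so the adjunct-island constraint does not apply.
Ordinary QR to a clause-peripheral position gives the wide-scope LF for the lower DP.

Yes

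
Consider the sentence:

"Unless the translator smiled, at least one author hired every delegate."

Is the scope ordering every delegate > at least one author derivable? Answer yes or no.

Yes

The adjunct island is irrelevant here — *every delegate* and *at least one author* are both in the matrix clause.
Since no island is crossed, the inverse ordering is licensed alongside surface scope.
The sentence is scopally ambiguous between *at least one author* > *every delegate* and *every delegate* > *at least one author*.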